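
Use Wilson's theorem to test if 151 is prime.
(150)! mod 151 = 150. Since 150 ≡ -1 (mod 151), 151 is prime.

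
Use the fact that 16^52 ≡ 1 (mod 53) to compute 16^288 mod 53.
By Fermat: 16^{52} ≡ 1 (mod 53). 288 ≡ 28 (mod 52). So 16^{288} ≡ 16^{28} ≡ 44 (mod 53)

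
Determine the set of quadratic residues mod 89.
QRs mod 89: {1, 2, 4, 5, 8, 9, 10, 11, 16, 17, 18, 20, 21, 22, 25, 32, 34, 36, 39, 40, 42, 44, 45, 47, 49, 50, 53, 55, 57, 64, 67, 68, 69, 71, 72, 73, 78, 79, 80, 81, 84, 85, 87, 88}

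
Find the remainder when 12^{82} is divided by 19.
By Fermat: 12^{18} ≡ 1 (mod 19). 82 = 4×18 + 10. So 12^{82} ≡ 12^{10} ≡ 7 (mod 19)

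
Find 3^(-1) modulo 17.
6

Using Extended Euclidean Algorithm:
gcd(3, 17) = 1
Bezout coefficients: 3 × 6 + 17 × -1 = 1
So 3 × 6 ≡ 1 (mod 17)
The inverse is 6 mod 17 = 6
Verification: 3 × 6 = 18 = 1 × 17 + 1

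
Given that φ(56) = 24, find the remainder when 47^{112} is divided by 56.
By Euler: 47^{24} ≡ 1 (mod 56) since gcd(47, 56) = 1. 112 = 4×24 + 16. So 47^{112} ≡ 47^{16} ≡ 9 (mod 56)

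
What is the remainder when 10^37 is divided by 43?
Using repeated squaring. 37 = 32 + 4 + 1 (binary 100101). Repeated squaring mod 43: 10^1 ≡ 10; 10^2 ≡ 10² = 100 ≡ 14; 10^4 ≡ 14² = 196 ≡ 24; 10^8 ≡ 24² = 576 ≡ 17; 10^16 ≡ 17² = 289 ≡ 31; 10^32 ≡ 31² = 961 ≡ 15. Multiply: 10^37 = 10^32 × 10^4 × 10^1 ≡ 15 × 24 × 10 (mod 43): 15 × 24 = 360 ≡ 16; 16 × 10 = 160 ≡ 31. So 10^37 ≡ 31 (mod 43).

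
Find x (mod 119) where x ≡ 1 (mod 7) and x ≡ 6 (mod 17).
M = 7 × 17 = 119. M₁ = 17, y₁ ≡ 5 (mod 7). M₂ = 7, y₂ ≡ 5 (mod 17). x = 1×17×5 + 6×7×5 ≡ 57 (mod 119)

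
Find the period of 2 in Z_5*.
Powers of 2 mod 5: 2^1≡2, 2^2≡4, 2^3≡3, 2^4≡1. Order = 4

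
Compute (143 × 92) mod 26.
0

(143 × 92) = 13156
13156 mod 26 = 0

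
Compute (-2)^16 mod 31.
Using repeated squaring. (-2) ≡ 29 (mod 31). 16 = 16 (binary 10000). Repeated squaring mod 31: 29^1 ≡ 29; 29^2 ≡ 29² = 841 ≡ 4; 29^4 ≡ 4² = 16 ≡ 16; 29^8 ≡ 16² = 256 ≡ 8; 29^16 ≡ 8² = 64 ≡ 2. So (-2)^16 ≡ 2 (mod 31).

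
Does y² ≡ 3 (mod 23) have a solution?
By Euler's criterion: 3^{11} ≡ 1 (mod 23). Since this equals 1, 3 is a QR.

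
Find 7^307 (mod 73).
Using Fermat: 7^{72} ≡ 1 (mod 73). 307 ≡ 19 (mod 72). So 7^{307} ≡ 7^{19} ≡ 43 (mod 73)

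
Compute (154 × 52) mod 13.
0

(154 × 52) = 8008
8008 mod 13 = 0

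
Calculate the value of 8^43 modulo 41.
Using Fermat: 8^{40} ≡ 1 (mod 41). 43 ≡ 3 (mod 40). So 8^{43} ≡ 8^{3} ≡ 20 (mod 41)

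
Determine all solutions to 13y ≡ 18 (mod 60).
6

Since gcd(13, 60) = 1 divides 18, a solution exists.
Multiply both sides by the inverse of 13 mod 60:
  13^(-1) mod 60 = 37
  x ≡ 37 × 18 ≡ 666 ≡ 6 (mod 60)
Verification: 13 × 6 = 78 = 1 × 60 + 18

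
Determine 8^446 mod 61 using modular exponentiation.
Using Fermat: 8^{60} ≡ 1 (mod 61). 446 ≡ 26 (mod 60). So 8^{446} ≡ 8^{26} ≡ 27 (mod 61)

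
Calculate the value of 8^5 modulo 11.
5 = 4 + 1 (binary 101). Repeated squaring mod 11: 8^1 ≡ 8; 8^2 ≡ 8² = 64 ≡ 9; 8^4 ≡ 9² = 81 ≡ 4. Multiply: 8^5 = 8^4 × 8^1 ≡ 4 × 8 (mod 11): 4 × 8 = 32 ≡ 10. So 8^5 ≡ 10 (mod 11).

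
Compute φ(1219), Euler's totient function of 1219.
1144

Prime factorization: 1219 = 23 × 53
Using the formula φ(n) = n × Π(1 - 1/p) for each prime factor p:
φ(1219) = 1219 × (1 - 1/23) × (1 - 1/53)
φ(1219) = 1144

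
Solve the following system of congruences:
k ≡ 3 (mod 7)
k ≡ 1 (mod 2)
3

Using the Chinese Remainder Theorem:
M = product of moduli = 14
For equation 1: M_1 = 2, 2 ≡ 2 (mod 7), inverse of 2 mod 7 is 4 (check: 2 × 4 = 8 ≡ 1 (mod 7))
For equation 2: M_2 = 7, 7 ≡ 1 (mod 2), inverse of 7 mod 2 is 1 (check: 1 × 1 = 1 ≡ 1 (mod 2))
Combine: k ≡ Σ r_i×M_i×(M_i⁻¹ mod m_i) = 3×2×4 + 1×7×1 = 24 + 7 = 31
31 mod 14 = 3
k ≡ 3 (mod 14)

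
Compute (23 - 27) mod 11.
7

(23 - 27) = -4
-4 mod 11 = 7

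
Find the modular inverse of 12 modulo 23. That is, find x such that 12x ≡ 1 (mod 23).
2

Using Extended Euclidean Algorithm:
gcd(12, 23) = 1
Bezout coefficients: 12 × 2 + 23 × -1 = 1
So 12 × 2 ≡ 1 (mod 23)
The inverse is 2 mod 23 = 2
Verification: 12 × 2 = 24 = 1 × 23 + 1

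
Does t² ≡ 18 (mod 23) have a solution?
By Euler's criterion: 18^{11} ≡ 1 (mod 23). Since this equals 1, 18 is a QR.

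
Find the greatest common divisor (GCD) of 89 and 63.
1

Using the Euclidean algorithm:
89 = 1 × 63 + 26
63 = 2 × 26 + 11
26 = 2 × 11 + 4
11 = 2 × 4 + 3
4 = 1 × 3 + 1
3 = 3 × 1 + 0

GCD(89, 63) = 1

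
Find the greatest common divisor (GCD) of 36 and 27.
9

Using the Euclidean algorithm:
36 = 1 × 27 + 9
27 = 3 × 9 + 0

GCD(36, 27) = 9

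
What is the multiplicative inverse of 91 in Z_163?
91^(-1) ≡ 43 (mod 163). Verification: 91 × 43 = 3913 ≡ 1 (mod 163)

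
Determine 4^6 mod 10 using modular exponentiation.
6 = 4 + 2 (binary 110). Repeated squaring mod 10: 4^1 ≡ 4; 4^2 ≡ 4² = 16 ≡ 6; 4^4 ≡ 6² = 36 ≡ 6. Multiply: 4^6 = 4^4 × 4^2 ≡ 6 × 6 (mod 10): 6 × 6 = 36 ≡ 6. So 4^6 ≡ 6 (mod 10).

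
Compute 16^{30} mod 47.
32

Using successive squaring:
Binary expansion of 30: 11110
Powers of 16 mod 47 (each is the square of the previous):
  16^1 ≡ 16 (mod 47)
  16^2 ≡ 16² = 256 ≡ 21 (mod 47)
  16^4 ≡ 21² = 441 ≡ 18 (mod 47)
  16^8 ≡ 18² = 324 ≡ 42 (mod 47)
  16^16 ≡ 42² = 1764 ≡ 25 (mod 47)
30 = 16 + 8 + 4 + 2, so 16^30 = 16^16 × 16^8 × 16^4 × 16^2 ≡ 25 × 42 × 18 × 21 (mod 47)
Multiplying step by step:
  25 × 42 = 1050 ≡ 16 (mod 47)
  16 × 18 = 288 ≡ 6 (mod 47)
  6 × 21 = 126 ≡ 32 (mod 47)
Result: 16^30 ≡ 32 (mod 47)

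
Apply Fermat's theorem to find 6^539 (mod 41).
By Fermat: 6^{40} ≡ 1 (mod 41). 539 ≡ 19 (mod 40). So 6^{539} ≡ 6^{19} ≡ 34 (mod 41)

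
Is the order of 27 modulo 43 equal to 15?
No, the actual order is 14, not 15.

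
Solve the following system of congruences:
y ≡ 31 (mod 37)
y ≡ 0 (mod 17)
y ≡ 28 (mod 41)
1955

Using the Chinese Remainder Theorem:
M = product of moduli = 25789
For equation 1: M_1 = 697, 697 ≡ 31 (mod 37), inverse of 697 mod 37 is 6 (check: 31 × 6 = 186 ≡ 1 (mod 37))
For equation 2: M_2 = 1517, 1517 ≡ 4 (mod 17), inverse of 1517 mod 17 is 13 (check: 4 × 13 = 52 ≡ 1 (mod 17))
For equation 3: M_3 = 629, 629 ≡ 14 (mod 41), inverse of 629 mod 41 is 3 (check: 14 × 3 = 42 ≡ 1 (mod 41))
Combine: y ≡ Σ r_i×M_i×(M_i⁻¹ mod m_i) = 31×697×6 + 0×1517×13 + 28×629×3 = 129642 + 0 + 52836 = 182478
182478 mod 25789 = 1955
y ≡ 1955 (mod 25789)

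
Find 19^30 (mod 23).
Using Fermat: 19^{22} ≡ 1 (mod 23). 30 ≡ 8 (mod 22). So 19^{30} ≡ 19^{8} ≡ 9 (mod 23)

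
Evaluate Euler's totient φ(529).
506

Prime factorization: 529 = 23^2
Using the formula φ(n) = n × Π(1 - 1/p) for each prime factor p:
φ(529) = 529 × (1 - 1/23)
φ(529) = 506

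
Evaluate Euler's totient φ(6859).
6498

Prime factorization: 6859 = 19^3
Using the formula φ(n) = n × Π(1 - 1/p) for each prime factor p:
φ(6859) = 6859 × (1 - 1/19)
φ(6859) = 6498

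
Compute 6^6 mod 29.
6 = 4 + 2 (binary 110). Repeated squaring mod 29: 6^1 ≡ 6; 6^2 ≡ 6² = 36 ≡ 7; 6^4 ≡ 7² = 49 ≡ 20. Multiply: 6^6 = 6^4 × 6^2 ≡ 20 × 7 (mod 29): 20 × 7 = 140 ≡ 24. So 6^6 ≡ 24 (mod 29).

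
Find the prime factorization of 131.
131

Divide by primes starting from smallest:
131 ÷ 131 = 1

131 = 131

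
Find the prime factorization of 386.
2 × 193

Divide by primes starting from smallest:
386 ÷ 2 = 193
193 ÷ 193 = 1

386 = 2 × 193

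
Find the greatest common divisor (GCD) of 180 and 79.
1

Using the Euclidean algorithm:
180 = 2 × 79 + 22
79 = 3 × 22 + 13
22 = 1 × 13 + 9
13 = 1 × 9 + 4
9 = 2 × 4 + 1
4 = 4 × 1 + 0

GCD(180, 79) = 1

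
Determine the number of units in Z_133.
108

Prime factorization: 133 = 7 × 19
Using the formula φ(n) = n × Π(1 - 1/p) for each prime factor p:
φ(133) = 133 × (1 - 1/7) × (1 - 1/19)
φ(133) = 108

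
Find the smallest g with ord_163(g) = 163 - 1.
p - 1 = 162 has prime divisors 2, 3. h is a primitive root mod 163 iff h^(162/q) ≢ 1 (mod 163) for each such q.
h = 2: 2^81 ≡ 162, 2^54 ≡ 104 (mod 163); none is 1, so 2 has order 162 and is a primitive root.
The smallest primitive root mod 163 is g = 2.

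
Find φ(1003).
928

Prime factorization: 1003 = 17 × 59
Using the formula φ(n) = n × Π(1 - 1/p) for each prime factor p:
φ(1003) = 1003 × (1 - 1/17) × (1 - 1/59)
φ(1003) = 928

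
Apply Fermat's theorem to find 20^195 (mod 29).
By Fermat: 20^{28} ≡ 1 (mod 29). 195 ≡ 27 (mod 28). So 20^{195} ≡ 20^{27} ≡ 16 (mod 29)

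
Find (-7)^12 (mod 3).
Using Fermat: (-7)^{2} ≡ 1 (mod 3). 12 ≡ 0 (mod 2). So (-7)^{12} ≡ (-7)^{0} ≡ 1 (mod 3)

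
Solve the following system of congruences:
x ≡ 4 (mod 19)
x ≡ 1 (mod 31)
156

Using the Chinese Remainder Theorem:
M = product of moduli = 589
For equation 1: M_1 = 31, 31 ≡ 12 (mod 19), inverse of 31 mod 19 is 8 (check: 12 × 8 = 96 ≡ 1 (mod 19))
For equation 2: M_2 = 19, 19 ≡ 19 (mod 31), inverse of 19 mod 31 is 18 (check: 19 × 18 = 342 ≡ 1 (mod 31))
Combine: x ≡ Σ r_i×M_i×(M_i⁻¹ mod m_i) = 4×31×8 + 1×19×18 = 992 + 342 = 1334
1334 mod 589 = 156
x ≡ 156 (mod 589)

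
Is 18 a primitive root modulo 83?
Yes

To verify, check if 18^(82/q) ≢ 1 (mod 83) for each prime divisor q of 82
Divisors of 82 = 82: [1, 2, 41, 82]
  18^(82/41) = 18^2 ≡ 75 (mod 83)
  18^(82/2) = 18^41 ≡ 82 (mod 83)
Conclusion: 18 is a primitive root modulo 83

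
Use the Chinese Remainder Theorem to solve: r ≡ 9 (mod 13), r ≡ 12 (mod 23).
M = 13 × 23 = 299. M₁ = 23, y₁ ≡ 4 (mod 13). M₂ = 13, y₂ ≡ 16 (mod 23). r = 9×23×4 + 12×13×16 ≡ 35 (mod 299)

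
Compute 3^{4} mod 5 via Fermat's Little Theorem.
1

By Fermat's Little Theorem, a^(p-1) ≡ 1 (mod p) for prime p and gcd(a, p) = 1
Here p = 5, so 3^4 ≡ 1 (mod 5)
We can reduce the exponent: 4 mod 4 = 0
So 3^4 ≡ 3^0 (mod 5)
Computing: 3^0 mod 5 = 1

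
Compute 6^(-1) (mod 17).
3

Using Extended Euclidean Algorithm:
gcd(6, 17) = 1
Bezout coefficients: 6 × 3 + 17 × -1 = 1
So 6 × 3 ≡ 1 (mod 17)
The inverse is 3 mod 17 = 3
Verification: 6 × 3 = 18 = 1 × 17 + 1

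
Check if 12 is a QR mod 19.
By Euler's criterion: 12^{9} ≡ 18 (mod 19). Since this equals -1 (≡ 18), 12 is not a QR.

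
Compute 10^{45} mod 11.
10

Using successive squaring:
Binary expansion of 45: 101101
Powers of 10 mod 11 (each is the square of the previous):
  10^1 ≡ 10 (mod 11)
  10^2 ≡ 10² = 100 ≡ 1 (mod 11)
  10^4 ≡ 1² = 1 ≡ 1 (mod 11)
  10^8 ≡ 1² = 1 ≡ 1 (mod 11)
  10^16 ≡ 1² = 1 ≡ 1 (mod 11)
  10^32 ≡ 1² = 1 ≡ 1 (mod 11)
45 = 32 + 8 + 4 + 1, so 10^45 = 10^32 × 10^8 × 10^4 × 10^1 ≡ 1 × 1 × 1 × 10 (mod 11)
Multiplying step by step:
  1 × 1 = 1 ≡ 1 (mod 11)
  1 × 1 = 1 ≡ 1 (mod 11)
  1 × 10 = 10 ≡ 10 (mod 11)
Result: 10^45 ≡ 10 (mod 11)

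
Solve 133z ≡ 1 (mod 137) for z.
133^(-1) ≡ 34 (mod 137). Verification: 133 × 34 = 4522 ≡ 1 (mod 137)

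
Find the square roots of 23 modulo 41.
The square roots of 23 mod 41 are 33 and 8. Verify: 33² = 1089 ≡ 23 (mod 41)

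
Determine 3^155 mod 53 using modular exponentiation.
Using Fermat: 3^{52} ≡ 1 (mod 53). 155 ≡ 51 (mod 52). So 3^{155} ≡ 3^{51} ≡ 18 (mod 53)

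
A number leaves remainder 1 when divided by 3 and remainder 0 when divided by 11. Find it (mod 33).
M = 3 × 11 = 33. M₁ = 11, y₁ ≡ 2 (mod 3). M₂ = 3, y₂ ≡ 4 (mod 11). x = 1×11×2 + 0×3×4 ≡ 22 (mod 33)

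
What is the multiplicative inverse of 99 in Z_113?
8

Using Extended Euclidean Algorithm:
gcd(99, 113) = 1
Bezout coefficients: 99 × 8 + 113 × -7 = 1
So 99 × 8 ≡ 1 (mod 113)
The inverse is 8 mod 113 = 8
Verification: 99 × 8 = 792 = 7 × 113 + 1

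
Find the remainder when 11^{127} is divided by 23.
By Fermat: 11^{22} ≡ 1 (mod 23). 127 = 5×22 + 17. So 11^{127} ≡ 11^{17} ≡ 14 (mod 23)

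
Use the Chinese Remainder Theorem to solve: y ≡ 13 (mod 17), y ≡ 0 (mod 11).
132

Using the Chinese Remainder Theorem:
M = product of moduli = 187
For equation 1: M_1 = 11, 11 ≡ 11 (mod 17), inverse of 11 mod 17 is 14 (check: 11 × 14 = 154 ≡ 1 (mod 17))
For equation 2: M_2 = 17, 17 ≡ 6 (mod 11), inverse of 17 mod 11 is 2 (check: 6 × 2 = 12 ≡ 1 (mod 11))
Combine: y ≡ Σ r_i×M_i×(M_i⁻¹ mod m_i) = 13×11×14 + 0×17×2 = 2002 + 0 = 2002
2002 mod 187 = 132
y ≡ 132 (mod 187)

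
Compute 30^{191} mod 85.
55

Using successive squaring:
Binary expansion of 191: 10111111
Powers of 30 mod 85 (each is the square of the previous):
  30^1 ≡ 30 (mod 85)
  30^2 ≡ 30² = 900 ≡ 50 (mod 85)
  30^4 ≡ 50² = 2500 ≡ 35 (mod 85)
  30^8 ≡ 35² = 1225 ≡ 35 (mod 85)
  30^16 ≡ 35² = 1225 ≡ 35 (mod 85)
  30^32 ≡ 35² = 1225 ≡ 35 (mod 85)
  30^64 ≡ 35² = 1225 ≡ 35 (mod 85)
  30^128 ≡ 35² = 1225 ≡ 35 (mod 85)
191 = 128 + 32 + 16 + 8 + 4 + 2 + 1, so 30^191 = 30^128 × 30^32 × 30^16 × 30^8 × 30^4 × 30^2 × 30^1 ≡ 35 × 35 × 35 × 35 × 35 × 50 × 30 (mod 85)
Multiplying step by step:
  35 × 35 = 1225 ≡ 35 (mod 85)
  35 × 35 = 1225 ≡ 35 (mod 85)
  35 × 35 = 1225 ≡ 35 (mod 85)
  35 × 35 = 1225 ≡ 35 (mod 85)
  35 × 50 = 1750 ≡ 50 (mod 85)
  50 × 30 = 1500 ≡ 55 (mod 85)
Result: 30^191 ≡ 55 (mod 85)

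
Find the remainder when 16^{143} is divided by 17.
By Fermat: 16^{16} ≡ 1 (mod 17). 143 = 8×16 + 15. So 16^{143} ≡ 16^{15} ≡ 16 (mod 17)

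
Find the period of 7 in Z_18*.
Powers of 7 mod 18: 7^1≡7, 7^2≡13, 7^3≡1. Order = 3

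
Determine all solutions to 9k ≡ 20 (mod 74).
68

Since gcd(9, 74) = 1 divides 20, a solution exists.
Multiply both sides by the inverse of 9 mod 74:
  9^(-1) mod 74 = 33
  x ≡ 33 × 20 ≡ 660 ≡ 68 (mod 74)
Verification: 9 × 68 = 612 = 8 × 74 + 20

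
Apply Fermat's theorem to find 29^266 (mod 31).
By Fermat: 29^{30} ≡ 1 (mod 31). 266 = 8×30 + 26. So 29^{266} ≡ 29^{26} ≡ 2 (mod 31)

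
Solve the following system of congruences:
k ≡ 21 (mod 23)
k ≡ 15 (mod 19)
205

Using the Chinese Remainder Theorem:
M = product of moduli = 437
For equation 1: M_1 = 19, 19 ≡ 19 (mod 23), inverse of 19 mod 23 is 17 (check: 19 × 17 = 323 ≡ 1 (mod 23))
For equation 2: M_2 = 23, 23 ≡ 4 (mod 19), inverse of 23 mod 19 is 5 (check: 4 × 5 = 20 ≡ 1 (mod 19))
Combine: k ≡ Σ r_i×M_i×(M_i⁻¹ mod m_i) = 21×19×17 + 15×23×5 = 6783 + 1725 = 8508
8508 mod 437 = 205
k ≡ 205 (mod 437)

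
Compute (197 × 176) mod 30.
22

(197 × 176) = 34672
34672 mod 30 = 22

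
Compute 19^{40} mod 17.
1

Using successive squaring:
Binary expansion of 40: 101000
Powers of 19 mod 17 (each is the square of the previous):
  19^1 ≡ 2 (mod 17)
  19^2 ≡ 2² = 4 ≡ 4 (mod 17)
  19^4 ≡ 4² = 16 ≡ 16 (mod 17)
  19^8 ≡ 16² = 256 ≡ 1 (mod 17)
  19^16 ≡ 1² = 1 ≡ 1 (mod 17)
  19^32 ≡ 1² = 1 ≡ 1 (mod 17)
40 = 32 + 8, so 19^40 = 19^32 × 19^8 ≡ 1 × 1 (mod 17)
Multiplying step by step:
  1 × 1 = 1 ≡ 1 (mod 17)
Result: 19^40 ≡ 1 (mod 17)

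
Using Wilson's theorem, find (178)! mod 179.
By Wilson's theorem, (178)! ≡ -1 ≡ 178 (mod 179)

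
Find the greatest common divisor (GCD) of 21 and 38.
1

Using the Euclidean algorithm:
21 = 0 × 38 + 21
38 = 1 × 21 + 17
21 = 1 × 17 + 4
17 = 4 × 4 + 1
4 = 4 × 1 + 0

GCD(21, 38) = 1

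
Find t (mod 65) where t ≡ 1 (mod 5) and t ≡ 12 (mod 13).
M = 5 × 13 = 65. M₁ = 13, y₁ ≡ 2 (mod 5). M₂ = 5, y₂ ≡ 8 (mod 13). t = 1×13×2 + 12×5×8 ≡ 51 (mod 65)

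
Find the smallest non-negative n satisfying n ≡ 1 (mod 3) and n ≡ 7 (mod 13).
M = 3 × 13 = 39. M₁ = 13, y₁ ≡ 1 (mod 3). M₂ = 3, y₂ ≡ 9 (mod 13). n = 1×13×1 + 7×3×9 ≡ 7 (mod 39)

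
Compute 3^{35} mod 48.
27

Using successive squaring:
Binary expansion of 35: 100011
Powers of 3 mod 48 (each is the square of the previous):
  3^1 ≡ 3 (mod 48)
  3^2 ≡ 3² = 9 ≡ 9 (mod 48)
  3^4 ≡ 9² = 81 ≡ 33 (mod 48)
  3^8 ≡ 33² = 1089 ≡ 33 (mod 48)
  3^16 ≡ 33² = 1089 ≡ 33 (mod 48)
  3^32 ≡ 33² = 1089 ≡ 33 (mod 48)
35 = 32 + 2 + 1, so 3^35 = 3^32 × 3^2 × 3^1 ≡ 33 × 9 × 3 (mod 48)
Multiplying step by step:
  33 × 9 = 297 ≡ 9 (mod 48)
  9 × 3 = 27 ≡ 27 (mod 48)
Result: 3^35 ≡ 27 (mod 48)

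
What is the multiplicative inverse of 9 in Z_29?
13

Using Extended Euclidean Algorithm:
gcd(9, 29) = 1
Bezout coefficients: 9 × 13 + 29 × -4 = 1
So 9 × 13 ≡ 1 (mod 29)
The inverse is 13 mod 29 = 13
Verification: 9 × 13 = 117 = 4 × 29 + 1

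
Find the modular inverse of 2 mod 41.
2^(-1) ≡ 21 (mod 41). Verification: 2 × 21 = 42 ≡ 1 (mod 41)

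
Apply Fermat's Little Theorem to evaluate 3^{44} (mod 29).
20

By Fermat's Little Theorem, a^(p-1) ≡ 1 (mod p) for prime p and gcd(a, p) = 1
Here p = 29, so 3^28 ≡ 1 (mod 29)
We can reduce the exponent: 44 mod 28 = 16
So 3^44 ≡ 3^16 (mod 29)
Computing: 3^16 mod 29 = 20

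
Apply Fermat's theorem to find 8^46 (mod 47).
By Fermat's Little Theorem, 8^{46} ≡ 1 (mod 47) since 47 is prime and gcd(8, 47) = 1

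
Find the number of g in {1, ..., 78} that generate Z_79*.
Number of primitive roots mod 79 = φ(78) = 24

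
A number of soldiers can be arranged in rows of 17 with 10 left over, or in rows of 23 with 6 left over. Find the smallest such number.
M = 17 × 23 = 391. M₁ = 23, y₁ ≡ 3 (mod 17). M₂ = 17, y₂ ≡ 19 (mod 23). k = 10×23×3 + 6×17×19 ≡ 282 (mod 391). The smallest positive such number is 282.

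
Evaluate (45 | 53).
(45/53) = 45^{26} mod 53 = -1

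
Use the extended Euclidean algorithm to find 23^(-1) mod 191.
Extended GCD: 23(-83) + 191(10) = 1. So 23^(-1) ≡ 108 ≡ 108 (mod 191). Verify: 23 × 108 = 2484 ≡ 1 (mod 191)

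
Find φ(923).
840

Prime factorization: 923 = 13 × 71
Using the formula φ(n) = n × Π(1 - 1/p) for each prime factor p:
φ(923) = 923 × (1 - 1/13) × (1 - 1/71)
φ(923) = 840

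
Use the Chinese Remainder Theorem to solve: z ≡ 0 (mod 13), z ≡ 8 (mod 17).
M = 13 × 17 = 221. M₁ = 17, y₁ ≡ 10 (mod 13). M₂ = 13, y₂ ≡ 4 (mod 17). z = 0×17×10 + 8×13×4 ≡ 195 (mod 221)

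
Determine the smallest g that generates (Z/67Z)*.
2

A primitive root g modulo p has order p-1 = 66
Prime divisors of 66: [2, 3, 11]
g is a primitive root iff g^(66/q) ≢ 1 (mod 67) for each prime divisor q
Testing small values:
  g = 2: 2^33 ≡ 66, 2^22 ≡ 37, 2^6 ≡ 64 (mod 67) → none is 1, primitive root!
The smallest primitive root is 2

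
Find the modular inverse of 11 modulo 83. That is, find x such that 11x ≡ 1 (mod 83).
68

Using Extended Euclidean Algorithm:
gcd(11, 83) = 1
Bezout coefficients: 11 × -15 + 83 × 2 = 1
So 11 × -15 ≡ 1 (mod 83)
The inverse is -15 mod 83 = 68
Verification: 11 × 68 = 748 = 9 × 83 + 1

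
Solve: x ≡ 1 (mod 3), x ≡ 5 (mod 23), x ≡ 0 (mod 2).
M = 3 × 23 × 2 = 138. M₁ = 46, y₁ ≡ 1 (mod 3). M₂ = 6, y₂ ≡ 4 (mod 23). M₃ = 69, y₃ ≡ 1 (mod 2). x = 1×46×1 + 5×6×4 + 0×69×1 ≡ 28 (mod 138)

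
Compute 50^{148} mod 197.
88

Using successive squaring:
Binary expansion of 148: 10010100
Powers of 50 mod 197 (each is the square of the previous):
  50^1 ≡ 50 (mod 197)
  50^2 ≡ 50² = 2500 ≡ 136 (mod 197)
  50^4 ≡ 136² = 18496 ≡ 175 (mod 197)
  50^8 ≡ 175² = 30625 ≡ 90 (mod 197)
  50^16 ≡ 90² = 8100 ≡ 23 (mod 197)
  50^32 ≡ 23² = 529 ≡ 135 (mod 197)
  50^64 ≡ 135² = 18225 ≡ 101 (mod 197)
  50^128 ≡ 101² = 10201 ≡ 154 (mod 197)
148 = 128 + 16 + 4, so 50^148 = 50^128 × 50^16 × 50^4 ≡ 154 × 23 × 175 (mod 197)
Multiplying step by step:
  154 × 23 = 3542 ≡ 193 (mod 197)
  193 × 175 = 33775 ≡ 88 (mod 197)
Result: 50^148 ≡ 88 (mod 197)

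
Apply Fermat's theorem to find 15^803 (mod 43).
By Fermat: 15^{42} ≡ 1 (mod 43). 803 ≡ 5 (mod 42). So 15^{803} ≡ 15^{5} ≡ 38 (mod 43)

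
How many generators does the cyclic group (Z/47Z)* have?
22

The number of primitive roots modulo p is φ(p-1) = φ(46)
φ(46) = 22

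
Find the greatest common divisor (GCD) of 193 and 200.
1

Using the Euclidean algorithm:
193 = 0 × 200 + 193
200 = 1 × 193 + 7
193 = 27 × 7 + 4
7 = 1 × 4 + 3
4 = 1 × 3 + 1
3 = 3 × 1 + 0

GCD(193, 200) = 1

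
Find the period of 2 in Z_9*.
Powers of 2 mod 9: 2^1≡2, 2^2≡4, 2^3≡8, 2^4≡7, 2^5≡5, 2^6≡1. Order = 6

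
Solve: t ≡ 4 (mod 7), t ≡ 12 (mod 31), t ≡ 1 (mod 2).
M = 7 × 31 × 2 = 434. M₁ = 62, y₁ ≡ 6 (mod 7). M₂ = 14, y₂ ≡ 20 (mod 31). M₃ = 217, y₃ ≡ 1 (mod 2). t = 4×62×6 + 12×14×20 + 1×217×1 ≡ 291 (mod 434)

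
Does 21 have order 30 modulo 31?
p - 1 = 30 has prime divisors 2, 3, 5. Check 21^(30/q) mod 31 for each: 21^(30/2) = 21^15 ≡ 30, 21^(30/3) = 21^10 ≡ 5, 21^(30/5) = 21^6 ≡ 2 (mod 31). None of these is 1, so 21 has order 30 = φ(31), so it is a primitive root mod 31.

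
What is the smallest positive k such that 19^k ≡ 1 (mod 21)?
Powers of 19 mod 21: 19^1≡19, 19^2≡4, 19^3≡13, 19^4≡16, 19^5≡10, 19^6≡1. Order = 6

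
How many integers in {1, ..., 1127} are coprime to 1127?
924

Prime factorization: 1127 = 7^2 × 23
Using the formula φ(n) = n × Π(1 - 1/p) for each prime factor p:
φ(1127) = 1127 × (1 - 1/7) × (1 - 1/23)
φ(1127) = 924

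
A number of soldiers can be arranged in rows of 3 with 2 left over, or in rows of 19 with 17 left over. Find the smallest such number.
M = 3 × 19 = 57. M₁ = 19, y₁ ≡ 1 (mod 3). M₂ = 3, y₂ ≡ 13 (mod 19). t = 2×19×1 + 17×3×13 ≡ 17 (mod 57). The smallest positive such number is 17.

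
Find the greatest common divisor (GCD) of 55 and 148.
1

Using the Euclidean algorithm:
55 = 0 × 148 + 55
148 = 2 × 55 + 38
55 = 1 × 38 + 17
38 = 2 × 17 + 4
17 = 4 × 4 + 1
4 = 4 × 1 + 0

GCD(55, 148) = 1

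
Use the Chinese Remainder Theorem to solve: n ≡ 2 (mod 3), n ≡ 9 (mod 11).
M = 3 × 11 = 33. M₁ = 11, y₁ ≡ 2 (mod 3). M₂ = 3, y₂ ≡ 4 (mod 11). n = 2×11×2 + 9×3×4 ≡ 20 (mod 33)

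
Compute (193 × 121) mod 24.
1

(193 × 121) = 23353
23353 mod 24 = 1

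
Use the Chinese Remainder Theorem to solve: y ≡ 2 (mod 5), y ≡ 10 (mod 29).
97

Using the Chinese Remainder Theorem:
M = product of moduli = 145
For equation 1: M_1 = 29, 29 ≡ 4 (mod 5), inverse of 29 mod 5 is 4 (check: 4 × 4 = 16 ≡ 1 (mod 5))
For equation 2: M_2 = 5, 5 ≡ 5 (mod 29), inverse of 5 mod 29 is 6 (check: 5 × 6 = 30 ≡ 1 (mod 29))
Combine: y ≡ Σ r_i×M_i×(M_i⁻¹ mod m_i) = 2×29×4 + 10×5×6 = 232 + 300 = 532
532 mod 145 = 97
y ≡ 97 (mod 145)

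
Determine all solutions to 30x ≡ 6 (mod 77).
31

Since gcd(30, 77) = 1 divides 6, a solution exists.
Multiply both sides by the inverse of 30 mod 77:
  30^(-1) mod 77 = 18
  x ≡ 18 × 6 ≡ 108 ≡ 31 (mod 77)
Verification: 30 × 31 = 930 = 12 × 77 + 6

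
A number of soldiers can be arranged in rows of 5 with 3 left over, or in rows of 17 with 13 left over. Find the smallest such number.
M = 5 × 17 = 85. M₁ = 17, y₁ ≡ 3 (mod 5). M₂ = 5, y₂ ≡ 7 (mod 17). k = 3×17×3 + 13×5×7 ≡ 13 (mod 85). The smallest positive such number is 13.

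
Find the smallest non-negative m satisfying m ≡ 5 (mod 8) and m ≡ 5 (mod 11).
M = 8 × 11 = 88. M₁ = 11, y₁ ≡ 3 (mod 8). M₂ = 8, y₂ ≡ 7 (mod 11). m = 5×11×3 + 5×8×7 ≡ 5 (mod 88)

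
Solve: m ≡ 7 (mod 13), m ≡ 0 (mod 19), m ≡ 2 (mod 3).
M = 13 × 19 × 3 = 741. M₁ = 57, y₁ ≡ 8 (mod 13). M₂ = 39, y₂ ≡ 1 (mod 19). M₃ = 247, y₃ ≡ 1 (mod 3). m = 7×57×8 + 0×39×1 + 2×247×1 ≡ 722 (mod 741)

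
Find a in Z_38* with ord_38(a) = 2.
37 has order 2 mod 38 since 37^{2} ≡ 1 (mod 38) and no smaller power works.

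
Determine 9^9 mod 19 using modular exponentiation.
9 = 8 + 1 (binary 1001). Repeated squaring mod 19: 9^1 ≡ 9; 9^2 ≡ 9² = 81 ≡ 5; 9^4 ≡ 5² = 25 ≡ 6; 9^8 ≡ 6² = 36 ≡ 17. Multiply: 9^9 = 9^8 × 9^1 ≡ 17 × 9 (mod 19): 17 × 9 = 153 ≡ 1. So 9^9 ≡ 1 (mod 19).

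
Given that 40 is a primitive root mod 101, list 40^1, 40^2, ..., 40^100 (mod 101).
g^1, g^2, ..., g^{100} mod 101: {40, 85, 67, 54, 39, 45, 83, 88, 86, 6, 38, 5, 99, 21, 32, 68, 94, 23, 11, 36, 26, 30, 89, 25, 91, 4, 59, 37, 66, 14, 55, 79, 29, 49, 41, 24, 51, 20, 93, 84, 27, 70, 73, 92, 44, 43, 3, 19, 53, 100, 61, 16, 34, 47, 62, 56, 18, 13, 15, 95, 63, 96, 2, 80, 69, 33, 7, 78, 90, 65, 75, 71, 12, 76, 10, 97, 42, 64, 35, 87, 46, 22, 72, 52, 60, 77, 50, 81, 8, 17, 74, 31, 28, 9, 57, 58, 98, 82, 48, 1}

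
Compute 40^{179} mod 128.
0

Using successive squaring:
Binary expansion of 179: 10110011
Powers of 40 mod 128 (each is the square of the previous):
  40^1 ≡ 40 (mod 128)
  40^2 ≡ 40² = 1600 ≡ 64 (mod 128)
  40^4 ≡ 64² = 4096 ≡ 0 (mod 128)
  40^8 ≡ 0² = 0 ≡ 0 (mod 128)
  40^16 ≡ 0² = 0 ≡ 0 (mod 128)
  40^32 ≡ 0² = 0 ≡ 0 (mod 128)
  40^64 ≡ 0² = 0 ≡ 0 (mod 128)
  40^128 ≡ 0² = 0 ≡ 0 (mod 128)
179 = 128 + 32 + 16 + 2 + 1, so 40^179 = 40^128 × 40^32 × 40^16 × 40^2 × 40^1 ≡ 0 × 0 × 0 × 64 × 40 (mod 128)
Multiplying step by step:
  0 × 0 = 0 ≡ 0 (mod 128)
  0 × 0 = 0 ≡ 0 (mod 128)
  0 × 64 = 0 ≡ 0 (mod 128)
  0 × 40 = 0 ≡ 0 (mod 128)
Result: 40^179 ≡ 0 (mod 128)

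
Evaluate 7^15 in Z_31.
Using repeated squaring. 15 = 8 + 4 + 2 + 1 (binary 1111). Repeated squaring mod 31: 7^1 ≡ 7; 7^2 ≡ 7² = 49 ≡ 18; 7^4 ≡ 18² = 324 ≡ 14; 7^8 ≡ 14² = 196 ≡ 10. Multiply: 7^15 = 7^8 × 7^4 × 7^2 × 7^1 ≡ 10 × 14 × 18 × 7 (mod 31): 10 × 14 = 140 ≡ 16; 16 × 18 = 288 ≡ 9; 9 × 7 = 63 ≡ 1. So 7^15 ≡ 1 (mod 31).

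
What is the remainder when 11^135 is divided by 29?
Using Fermat: 11^{28} ≡ 1 (mod 29). 135 ≡ 23 (mod 28). So 11^{135} ≡ 11^{23} ≡ 27 (mod 29)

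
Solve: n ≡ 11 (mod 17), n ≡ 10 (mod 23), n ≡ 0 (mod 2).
M = 17 × 23 × 2 = 782. M₁ = 46, y₁ ≡ 10 (mod 17). M₂ = 34, y₂ ≡ 21 (mod 23). M₃ = 391, y₃ ≡ 1 (mod 2). n = 11×46×10 + 10×34×21 + 0×391×1 ≡ 470 (mod 782)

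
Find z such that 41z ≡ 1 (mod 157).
41^(-1) ≡ 23 (mod 157). Verification: 41 × 23 = 943 ≡ 1 (mod 157)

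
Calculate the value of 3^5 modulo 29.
5 = 4 + 1 (binary 101). Repeated squaring mod 29: 3^1 ≡ 3; 3^2 ≡ 3² = 9 ≡ 9; 3^4 ≡ 9² = 81 ≡ 23. Multiply: 3^5 = 3^4 × 3^1 ≡ 23 × 3 (mod 29): 23 × 3 = 69 ≡ 11. So 3^5 ≡ 11 (mod 29).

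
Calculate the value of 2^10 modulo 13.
10 = 8 + 2 (binary 1010). Repeated squaring mod 13: 2^1 ≡ 2; 2^2 ≡ 2² = 4 ≡ 4; 2^4 ≡ 4² = 16 ≡ 3; 2^8 ≡ 3² = 9 ≡ 9. Multiply: 2^10 = 2^8 × 2^2 ≡ 9 × 4 (mod 13): 9 × 4 = 36 ≡ 10. So 2^10 ≡ 10 (mod 13).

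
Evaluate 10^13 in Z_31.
Using repeated squaring. 13 = 8 + 4 + 1 (binary 1101). Repeated squaring mod 31: 10^1 ≡ 10; 10^2 ≡ 10² = 100 ≡ 7; 10^4 ≡ 7² = 49 ≡ 18; 10^8 ≡ 18² = 324 ≡ 14. Multiply: 10^13 = 10^8 × 10^4 × 10^1 ≡ 14 × 18 × 10 (mod 31): 14 × 18 = 252 ≡ 4; 4 × 10 = 40 ≡ 9. So 10^13 ≡ 9 (mod 31).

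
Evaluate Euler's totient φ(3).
2

Prime factorization: 3 = 3
Using the formula φ(n) = n × Π(1 - 1/p) for each prime factor p:
φ(3) = 3 × (1 - 1/3)
φ(3) = 2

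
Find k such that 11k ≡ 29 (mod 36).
19

Since gcd(11, 36) = 1 divides 29, a solution exists.
Multiply both sides by the inverse of 11 mod 36:
  11^(-1) mod 36 = 23
  x ≡ 23 × 29 ≡ 667 ≡ 19 (mod 36)
Verification: 11 × 19 = 209 = 5 × 36 + 29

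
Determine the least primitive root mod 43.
p - 1 = 42 has prime divisors 2, 3, 7. h is a primitive root mod 43 iff h^(42/q) ≢ 1 (mod 43) for each such q.
h = 2: 2^21 ≡ 42, 2^14 ≡ 1, 2^6 ≡ 21 (mod 43); 2^14 ≡ 1, so not a primitive root.
h = 3: 3^21 ≡ 42, 3^14 ≡ 36, 3^6 ≡ 41 (mod 43); none is 1, so 3 has order 42 and is a primitive root.
The smallest primitive root mod 43 is g = 3.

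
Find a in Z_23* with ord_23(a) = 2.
22 has order 2 mod 23 since 22^{2} ≡ 1 (mod 23) and no smaller power works.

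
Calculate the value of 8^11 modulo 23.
Using repeated squaring. 11 = 8 + 2 + 1 (binary 1011). Repeated squaring mod 23: 8^1 ≡ 8; 8^2 ≡ 8² = 64 ≡ 18; 8^4 ≡ 18² = 324 ≡ 2; 8^8 ≡ 2² = 4 ≡ 4. Multiply: 8^11 = 8^8 × 8^2 × 8^1 ≡ 4 × 18 × 8 (mod 23): 4 × 18 = 72 ≡ 3; 3 × 8 = 24 ≡ 1. So 8^11 ≡ 1 (mod 23).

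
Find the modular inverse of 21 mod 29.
21^(-1) ≡ 18 (mod 29). Verification: 21 × 18 = 378 ≡ 1 (mod 29)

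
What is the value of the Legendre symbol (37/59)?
(37/59) = 37^{29} mod 59 = -1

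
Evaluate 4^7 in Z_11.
7 = 4 + 2 + 1 (binary 111). Repeated squaring mod 11: 4^1 ≡ 4; 4^2 ≡ 4² = 16 ≡ 5; 4^4 ≡ 5² = 25 ≡ 3. Multiply: 4^7 = 4^4 × 4^2 × 4^1 ≡ 3 × 5 × 4 (mod 11): 3 × 5 = 15 ≡ 4; 4 × 4 = 16 ≡ 5. So 4^7 ≡ 5 (mod 11).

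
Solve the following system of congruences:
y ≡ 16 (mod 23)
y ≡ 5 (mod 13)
200

Using the Chinese Remainder Theorem:
M = product of moduli = 299
For equation 1: M_1 = 13, 13 ≡ 13 (mod 23), inverse of 13 mod 23 is 16 (check: 13 × 16 = 208 ≡ 1 (mod 23))
For equation 2: M_2 = 23, 23 ≡ 10 (mod 13), inverse of 23 mod 13 is 4 (check: 10 × 4 = 40 ≡ 1 (mod 13))
Combine: y ≡ Σ r_i×M_i×(M_i⁻¹ mod m_i) = 16×13×16 + 5×23×4 = 3328 + 460 = 3788
3788 mod 299 = 200
y ≡ 200 (mod 299)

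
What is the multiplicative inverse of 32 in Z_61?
21

Using Extended Euclidean Algorithm:
gcd(32, 61) = 1
Bezout coefficients: 32 × 21 + 61 × -11 = 1
So 32 × 21 ≡ 1 (mod 61)
The inverse is 21 mod 61 = 21
Verification: 32 × 21 = 672 = 11 × 61 + 1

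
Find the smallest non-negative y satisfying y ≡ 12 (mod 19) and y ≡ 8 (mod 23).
M = 19 × 23 = 437. M₁ = 23, y₁ ≡ 5 (mod 19). M₂ = 19, y₂ ≡ 17 (mod 23). y = 12×23×5 + 8×19×17 ≡ 31 (mod 437)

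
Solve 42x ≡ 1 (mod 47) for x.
42^(-1) ≡ 28 (mod 47). Verification: 42 × 28 = 1176 ≡ 1 (mod 47)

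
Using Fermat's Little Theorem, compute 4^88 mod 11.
By Fermat: 4^{10} ≡ 1 (mod 11). 88 = 8×10 + 8. So 4^{88} ≡ 4^{8} ≡ 9 (mod 11)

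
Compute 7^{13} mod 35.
7

Using successive squaring:
Binary expansion of 13: 1101
Powers of 7 mod 35 (each is the square of the previous):
  7^1 ≡ 7 (mod 35)
  7^2 ≡ 7² = 49 ≡ 14 (mod 35)
  7^4 ≡ 14² = 196 ≡ 21 (mod 35)
  7^8 ≡ 21² = 441 ≡ 21 (mod 35)
13 = 8 + 4 + 1, so 7^13 = 7^8 × 7^4 × 7^1 ≡ 21 × 21 × 7 (mod 35)
Multiplying step by step:
  21 × 21 = 441 ≡ 21 (mod 35)
  21 × 7 = 147 ≡ 7 (mod 35)
Result: 7^13 ≡ 7 (mod 35)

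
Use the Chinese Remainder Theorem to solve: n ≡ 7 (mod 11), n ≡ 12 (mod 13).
M = 11 × 13 = 143. M₁ = 13, y₁ ≡ 6 (mod 11). M₂ = 11, y₂ ≡ 6 (mod 13). n = 7×13×6 + 12×11×6 ≡ 51 (mod 143)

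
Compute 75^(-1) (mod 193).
75^(-1) ≡ 175 (mod 193). Verification: 75 × 175 = 13125 ≡ 1 (mod 193)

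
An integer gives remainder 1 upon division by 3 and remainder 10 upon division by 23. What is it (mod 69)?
M = 3 × 23 = 69. M₁ = 23, y₁ ≡ 2 (mod 3). M₂ = 3, y₂ ≡ 8 (mod 23). m = 1×23×2 + 10×3×8 ≡ 10 (mod 69). The smallest positive such number is 10.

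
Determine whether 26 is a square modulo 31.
By Euler's criterion: 26^{15} ≡ 30 (mod 31). Since this equals -1 (≡ 30), 26 is not a QR.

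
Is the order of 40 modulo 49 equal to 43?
No, the actual order is 42, not 43.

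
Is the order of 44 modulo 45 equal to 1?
No, the actual order is 2, not 1.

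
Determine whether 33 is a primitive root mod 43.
p - 1 = 42 has prime divisors 2, 3, 7. Check 33^(42/q) mod 43 for each: 33^(42/2) = 33^21 ≡ 42, 33^(42/3) = 33^14 ≡ 36, 33^(42/7) = 33^6 ≡ 35 (mod 43). None of these is 1, so 33 has order 42 = φ(43), so it is a primitive root mod 43.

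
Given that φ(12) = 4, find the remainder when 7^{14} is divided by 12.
By Euler: 7^{4} ≡ 1 (mod 12) since gcd(7, 12) = 1. 14 = 3×4 + 2. So 7^{14} ≡ 7^{2} ≡ 1 (mod 12)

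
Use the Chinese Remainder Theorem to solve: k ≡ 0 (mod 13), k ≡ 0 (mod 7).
0

Using the Chinese Remainder Theorem:
M = product of moduli = 91
For equation 1: M_1 = 7, 7 ≡ 7 (mod 13), inverse of 7 mod 13 is 2 (check: 7 × 2 = 14 ≡ 1 (mod 13))
For equation 2: M_2 = 13, 13 ≡ 6 (mod 7), inverse of 13 mod 7 is 6 (check: 6 × 6 = 36 ≡ 1 (mod 7))
Combine: k ≡ Σ r_i×M_i×(M_i⁻¹ mod m_i) = 0×7×2 + 0×13×6 = 0 + 0 = 0
0 mod 91 = 0
k ≡ 0 (mod 91)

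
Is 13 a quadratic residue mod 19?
By Euler's criterion: 13^{9} ≡ 18 (mod 19). Since this equals -1 (≡ 18), 13 is not a QR.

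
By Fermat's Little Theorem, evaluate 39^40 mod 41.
By Fermat's Little Theorem, 39^{40} ≡ 1 (mod 41) since 41 is prime and gcd(39, 41) = 1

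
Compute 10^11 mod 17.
Using repeated squaring. 11 = 8 + 2 + 1 (binary 1011). Repeated squaring mod 17: 10^1 ≡ 10; 10^2 ≡ 10² = 100 ≡ 15; 10^4 ≡ 15² = 225 ≡ 4; 10^8 ≡ 4² = 16 ≡ 16. Multiply: 10^11 = 10^8 × 10^2 × 10^1 ≡ 16 × 15 × 10 (mod 17): 16 × 15 = 240 ≡ 2; 2 × 10 = 20 ≡ 3. So 10^11 ≡ 3 (mod 17).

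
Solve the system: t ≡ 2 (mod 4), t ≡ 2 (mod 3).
M = 4 × 3 = 12. M₁ = 3, y₁ ≡ 3 (mod 4). M₂ = 4, y₂ ≡ 1 (mod 3). t = 2×3×3 + 2×4×1 ≡ 2 (mod 12)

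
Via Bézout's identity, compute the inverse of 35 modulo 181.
Extended GCD: 35(-31) + 181(6) = 1. So 35^(-1) ≡ 150 ≡ 150 (mod 181). Verify: 35 × 150 = 5250 ≡ 1 (mod 181)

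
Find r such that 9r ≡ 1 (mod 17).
9^(-1) ≡ 2 (mod 17). Verification: 9 × 2 = 18 ≡ 1 (mod 17)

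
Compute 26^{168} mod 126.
64

Using successive squaring:
Binary expansion of 168: 10101000
Powers of 26 mod 126 (each is the square of the previous):
  26^1 ≡ 26 (mod 126)
  26^2 ≡ 26² = 676 ≡ 46 (mod 126)
  26^4 ≡ 46² = 2116 ≡ 100 (mod 126)
  26^8 ≡ 100² = 10000 ≡ 46 (mod 126)
  26^16 ≡ 46² = 2116 ≡ 100 (mod 126)
  26^32 ≡ 100² = 10000 ≡ 46 (mod 126)
  26^64 ≡ 46² = 2116 ≡ 100 (mod 126)
  26^128 ≡ 100² = 10000 ≡ 46 (mod 126)
168 = 128 + 32 + 8, so 26^168 = 26^128 × 26^32 × 26^8 ≡ 46 × 46 × 46 (mod 126)
Multiplying step by step:
  46 × 46 = 2116 ≡ 100 (mod 126)
  100 × 46 = 4600 ≡ 64 (mod 126)
Result: 26^168 ≡ 64 (mod 126)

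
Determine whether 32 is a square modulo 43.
By Euler's criterion: 32^{21} ≡ 42 (mod 43). Since this equals -1 (≡ 42), 32 is not a QR.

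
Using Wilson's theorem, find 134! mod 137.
(136)! = (134)! × (135) × (136) ≡ -1 (mod 137). So (134)! ≡ -1 × [(136)(135)]^(-1) ≡ 68 (mod 137)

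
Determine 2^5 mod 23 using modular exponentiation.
5 = 4 + 1 (binary 101). Repeated squaring mod 23: 2^1 ≡ 2; 2^2 ≡ 2² = 4 ≡ 4; 2^4 ≡ 4² = 16 ≡ 16. Multiply: 2^5 = 2^4 × 2^1 ≡ 16 × 2 (mod 23): 16 × 2 = 32 ≡ 9. So 2^5 ≡ 9 (mod 23).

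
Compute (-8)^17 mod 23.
Using repeated squaring. (-8) ≡ 15 (mod 23). 17 = 16 + 1 (binary 10001). Repeated squaring mod 23: 15^1 ≡ 15; 15^2 ≡ 15² = 225 ≡ 18; 15^4 ≡ 18² = 324 ≡ 2; 15^8 ≡ 2² = 4 ≡ 4; 15^16 ≡ 4² = 16 ≡ 16. Multiply: (-8)^17 ≡ 15^16 × 15^1 ≡ 16 × 15 (mod 23): 16 × 15 = 240 ≡ 10. So (-8)^17 ≡ 10 (mod 23).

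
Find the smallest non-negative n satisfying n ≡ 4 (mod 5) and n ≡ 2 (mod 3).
M = 5 × 3 = 15. M₁ = 3, y₁ ≡ 2 (mod 5). M₂ = 5, y₂ ≡ 2 (mod 3). n = 4×3×2 + 2×5×2 ≡ 14 (mod 15)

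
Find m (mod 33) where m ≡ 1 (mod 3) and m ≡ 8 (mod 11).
M = 3 × 11 = 33. M₁ = 11, y₁ ≡ 2 (mod 3). M₂ = 3, y₂ ≡ 4 (mod 11). m = 1×11×2 + 8×3×4 ≡ 19 (mod 33)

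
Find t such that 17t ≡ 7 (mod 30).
11

Since gcd(17, 30) = 1 divides 7, a solution exists.
Multiply both sides by the inverse of 17 mod 30:
  17^(-1) mod 30 = 23
  x ≡ 23 × 7 ≡ 161 ≡ 11 (mod 30)
Verification: 17 × 11 = 187 = 6 × 30 + 7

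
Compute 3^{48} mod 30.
21

Using successive squaring:
Binary expansion of 48: 110000
Powers of 3 mod 30 (each is the square of the previous):
  3^1 ≡ 3 (mod 30)
  3^2 ≡ 3² = 9 ≡ 9 (mod 30)
  3^4 ≡ 9² = 81 ≡ 21 (mod 30)
  3^8 ≡ 21² = 441 ≡ 21 (mod 30)
  3^16 ≡ 21² = 441 ≡ 21 (mod 30)
  3^32 ≡ 21² = 441 ≡ 21 (mod 30)
48 = 32 + 16, so 3^48 = 3^32 × 3^16 ≡ 21 × 21 (mod 30)
Multiplying step by step:
  21 × 21 = 441 ≡ 21 (mod 30)
Result: 3^48 ≡ 21 (mod 30)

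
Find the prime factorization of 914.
2 × 457

Divide by primes starting from smallest:
914 ÷ 2 = 457
457 ÷ 457 = 1

914 = 2 × 457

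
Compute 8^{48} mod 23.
2

Using successive squaring:
Binary expansion of 48: 110000
Powers of 8 mod 23 (each is the square of the previous):
  8^1 ≡ 8 (mod 23)
  8^2 ≡ 8² = 64 ≡ 18 (mod 23)
  8^4 ≡ 18² = 324 ≡ 2 (mod 23)
  8^8 ≡ 2² = 4 ≡ 4 (mod 23)
  8^16 ≡ 4² = 16 ≡ 16 (mod 23)
  8^32 ≡ 16² = 256 ≡ 3 (mod 23)
48 = 32 + 16, so 8^48 = 8^32 × 8^16 ≡ 3 × 16 (mod 23)
Multiplying step by step:
  3 × 16 = 48 ≡ 2 (mod 23)
Result: 8^48 ≡ 2 (mod 23)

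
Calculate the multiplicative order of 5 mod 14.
Powers of 5 mod 14: 5^1≡5, 5^2≡11, 5^3≡13, 5^4≡9, 5^5≡3, 5^6≡1. Order = 6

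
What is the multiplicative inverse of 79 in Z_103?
30

Using Extended Euclidean Algorithm:
gcd(79, 103) = 1
Bezout coefficients: 79 × 30 + 103 × -23 = 1
So 79 × 30 ≡ 1 (mod 103)
The inverse is 30 mod 103 = 30
Verification: 79 × 30 = 2370 = 23 × 103 + 1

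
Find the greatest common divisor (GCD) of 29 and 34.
1

Using the Euclidean algorithm:
29 = 0 × 34 + 29
34 = 1 × 29 + 5
29 = 5 × 5 + 4
5 = 1 × 4 + 1
4 = 4 × 1 + 0

GCD(29, 34) = 1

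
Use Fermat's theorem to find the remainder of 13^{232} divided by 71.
8

By Fermat's Little Theorem, a^(p-1) ≡ 1 (mod p) for prime p and gcd(a, p) = 1
Here p = 71, so 13^70 ≡ 1 (mod 71)
We can reduce the exponent: 232 mod 70 = 22
So 13^232 ≡ 13^22 (mod 71)
Computing: 13^22 mod 71 = 8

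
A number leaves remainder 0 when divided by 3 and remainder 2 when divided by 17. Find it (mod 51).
M = 3 × 17 = 51. M₁ = 17, y₁ ≡ 2 (mod 3). M₂ = 3, y₂ ≡ 6 (mod 17). m = 0×17×2 + 2×3×6 ≡ 36 (mod 51)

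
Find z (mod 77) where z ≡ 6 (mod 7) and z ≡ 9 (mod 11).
M = 7 × 11 = 77. M₁ = 11, y₁ ≡ 2 (mod 7). M₂ = 7, y₂ ≡ 8 (mod 11). z = 6×11×2 + 9×7×8 ≡ 20 (mod 77)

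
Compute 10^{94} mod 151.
43

Using successive squaring:
Binary expansion of 94: 1011110
Powers of 10 mod 151 (each is the square of the previous):
  10^1 ≡ 10 (mod 151)
  10^2 ≡ 10² = 100 ≡ 100 (mod 151)
  10^4 ≡ 100² = 10000 ≡ 34 (mod 151)
  10^8 ≡ 34² = 1156 ≡ 99 (mod 151)
  10^16 ≡ 99² = 9801 ≡ 137 (mod 151)
  10^32 ≡ 137² = 18769 ≡ 45 (mod 151)
  10^64 ≡ 45² = 2025 ≡ 62 (mod 151)
94 = 64 + 16 + 8 + 4 + 2, so 10^94 = 10^64 × 10^16 × 10^8 × 10^4 × 10^2 ≡ 62 × 137 × 99 × 34 × 100 (mod 151)
Multiplying step by step:
  62 × 137 = 8494 ≡ 38 (mod 151)
  38 × 99 = 3762 ≡ 138 (mod 151)
  138 × 34 = 4692 ≡ 11 (mod 151)
  11 × 100 = 1100 ≡ 43 (mod 151)
Result: 10^94 ≡ 43 (mod 151)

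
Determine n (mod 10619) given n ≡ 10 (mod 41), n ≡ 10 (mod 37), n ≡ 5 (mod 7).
9112

Using the Chinese Remainder Theorem:
M = product of moduli = 10619
For equation 1: M_1 = 259, 259 ≡ 13 (mod 41), inverse of 259 mod 41 is 19 (check: 13 × 19 = 247 ≡ 1 (mod 41))
For equation 2: M_2 = 287, 287 ≡ 28 (mod 37), inverse of 287 mod 37 is 4 (check: 28 × 4 = 112 ≡ 1 (mod 37))
For equation 3: M_3 = 1517, 1517 ≡ 5 (mod 7), inverse of 1517 mod 7 is 3 (check: 5 × 3 = 15 ≡ 1 (mod 7))
Combine: n ≡ Σ r_i×M_i×(M_i⁻¹ mod m_i) = 10×259×19 + 10×287×4 + 5×1517×3 = 49210 + 11480 + 22755 = 83445
83445 mod 10619 = 9112
n ≡ 9112 (mod 10619)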